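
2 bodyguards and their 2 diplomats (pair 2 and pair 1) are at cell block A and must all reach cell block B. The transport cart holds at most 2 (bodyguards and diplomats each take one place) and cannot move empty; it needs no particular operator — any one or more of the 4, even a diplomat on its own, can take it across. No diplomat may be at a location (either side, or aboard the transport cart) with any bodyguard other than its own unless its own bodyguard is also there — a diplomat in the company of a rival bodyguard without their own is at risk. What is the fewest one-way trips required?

5

Counting alone: each trip to cell block B takes at most 2 across and each return brings at least 1 back, so after t trips out (and t−1 returns) at most 2t − (t−1) of the 4 are across; that first reaches 4 at t = 3, so at least 5 crossings are needed.
The plan below uses exactly 5 crossings, so it is optimal:
1. bodyguard 2 and diplomat 2 cross → cell block B.
2. bodyguard 2 crosses ← cell block A.
3. bodyguard 1 and bodyguard 2 cross → cell block B.
4. bodyguard 1 crosses ← cell block A.
5. bodyguard 1 and diplomat 1 cross → cell block B.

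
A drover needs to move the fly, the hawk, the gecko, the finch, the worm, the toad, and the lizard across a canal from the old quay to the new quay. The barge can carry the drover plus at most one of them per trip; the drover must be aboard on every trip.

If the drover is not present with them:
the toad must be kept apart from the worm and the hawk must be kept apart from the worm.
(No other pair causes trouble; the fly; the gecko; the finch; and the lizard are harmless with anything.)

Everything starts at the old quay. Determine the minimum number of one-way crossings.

Counting alone: the drover can take at most 1 across per trip to the new quay, so moving all 7 needs at least 7 loaded trips out, with a return between consecutive ones — at least 13 crossings.
The safety rule pushes this higher. Following every safe sequence of crossings, the most of the 7 that can be at the new quay as the barge arrives there on crossing 13 is 6 — never all 7.
So no plan with fewer than 15 crossings exists, and this one achieves 15:
1. Drover goes to the new quay with the worm.
2. Drover goes back to the old quay alone.
3. Drover goes to the new quay with the fly.
4. Drover goes back to the old quay alone.
5. Drover goes to the new quay with the hawk.
6. Drover goes back to the old quay with the worm.
7. Drover goes to the new quay with the toad.
8. Drover goes back to the old quay alone.
9. Drover goes to the new quay with the gecko.
10. Drover goes back to the old quay alone.
11. Drover goes to the new quay with the finch.
12. Drover goes back to the old quay alone.
13. Drover goes to the new quay with the lizard.
14. Drover goes back to the old quay alone.
15. Drover goes to the new quay with the worm.

15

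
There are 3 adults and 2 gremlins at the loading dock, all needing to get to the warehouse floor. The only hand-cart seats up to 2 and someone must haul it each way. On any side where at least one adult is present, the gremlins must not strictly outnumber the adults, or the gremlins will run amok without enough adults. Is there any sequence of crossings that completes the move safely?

Yes

1. 2 gremlins → the warehouse floor.  (the loading dock: 3A 0G; the warehouse floor: 0A 2G)
2. 1 gremlin ← the loading dock.  (the loading dock: 3A 1G; the warehouse floor: 0A 1G)
3. 2 adults → the warehouse floor.  (the loading dock: 1A 1G; the warehouse floor: 2A 1G)
4. 1 adult ← the loading dock.  (the loading dock: 2A 1G; the warehouse floor: 1A 1G)
5. 1 adult and 1 gremlin → the warehouse floor.  (the loading dock: 1A 0G; the warehouse floor: 2A 2G)
6. 1 gremlin ← the loading dock.  (the loading dock: 1A 1G; the warehouse floor: 2A 1G)
7. 1 adult and 1 gremlin → the warehouse floor.  (the loading dock: 0A 0G; the warehouse floor: 3A 2G)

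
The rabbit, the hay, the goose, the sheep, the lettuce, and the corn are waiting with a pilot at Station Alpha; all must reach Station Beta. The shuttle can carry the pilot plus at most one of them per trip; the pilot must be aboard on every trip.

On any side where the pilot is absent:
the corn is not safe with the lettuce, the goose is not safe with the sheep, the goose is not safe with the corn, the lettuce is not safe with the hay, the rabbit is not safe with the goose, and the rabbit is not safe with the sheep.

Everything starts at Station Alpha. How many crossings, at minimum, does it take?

impossible

Whatever the first load, the items left behind include a forbidden pair without the pilot. No opening move is safe, so no plan exists.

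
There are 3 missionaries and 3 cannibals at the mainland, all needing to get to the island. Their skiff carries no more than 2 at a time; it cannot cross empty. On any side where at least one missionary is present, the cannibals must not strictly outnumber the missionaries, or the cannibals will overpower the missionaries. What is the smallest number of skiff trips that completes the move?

Counting alone: each trip to the island takes at most 2 across and each return brings at least 1 back, so after t trips out (and t−1 returns) at most 2t − (t−1) of the 6 are across; that first reaches 6 at t = 5, so at least 9 crossings are needed.
The safety rule pushes this higher. Following every safe sequence of crossings, the most of the 6 that can be at the island as the skiff arrives there on crossing 9 is 5 — never all 6.
So no plan with fewer than 11 crossings exists, and this one achieves 11:
1. 2 cannibals → the island.  (the mainland: 3M 1C; the island: 0M 2C)
2. 1 cannibal ← the mainland.  (the mainland: 3M 2C; the island: 0M 1C)
3. 2 cannibals → the island.  (the mainland: 3M 0C; the island: 0M 3C)
4. 1 cannibal ← the mainland.  (the mainland: 3M 1C; the island: 0M 2C)
5. 2 missionaries → the island.  (the mainland: 1M 1C; the island: 2M 2C)
6. 1 missionary and 1 cannibal ← the mainland.  (the mainland: 2M 2C; the island: 1M 1C)
7. 2 missionaries → the island.  (the mainland: 0M 2C; the island: 3M 1C)
8. 1 cannibal ← the mainland.  (the mainland: 0M 3C; the island: 3M 0C)
9. 2 cannibals → the island.  (the mainland: 0M 1C; the island: 3M 2C)
10. 1 cannibal ← the mainland.  (the mainland: 0M 2C; the island: 3M 1C)
11. 2 cannibals → the island.  (the mainland: 0M 0C; the island: 3M 3C)

11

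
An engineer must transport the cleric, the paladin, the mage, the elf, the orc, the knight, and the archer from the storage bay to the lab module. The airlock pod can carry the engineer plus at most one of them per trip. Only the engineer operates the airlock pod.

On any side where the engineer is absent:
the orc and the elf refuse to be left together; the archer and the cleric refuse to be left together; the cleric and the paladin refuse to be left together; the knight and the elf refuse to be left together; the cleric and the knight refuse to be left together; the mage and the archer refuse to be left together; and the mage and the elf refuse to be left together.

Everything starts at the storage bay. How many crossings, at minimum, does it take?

impossible

Whatever the first load, the items left behind include a forbidden pair without the engineer. No opening move is safe, so no plan exists.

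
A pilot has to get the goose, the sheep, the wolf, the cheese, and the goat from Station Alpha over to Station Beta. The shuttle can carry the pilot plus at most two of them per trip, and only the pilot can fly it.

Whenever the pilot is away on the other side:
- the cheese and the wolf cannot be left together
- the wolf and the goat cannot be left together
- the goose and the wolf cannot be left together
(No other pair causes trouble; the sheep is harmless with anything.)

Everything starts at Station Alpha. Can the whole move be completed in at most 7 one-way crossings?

Yes — this plan uses 5 crossings (≤ 7):
1. Pilot goes to Station Beta with the goose and the wolf.
2. Pilot goes back to Station Alpha with the wolf.
3. Pilot goes to Station Beta with the cheese and the goat.
4. Pilot goes back to Station Alpha alone.
5. Pilot goes to Station Beta with the sheep and the wolf.

Yes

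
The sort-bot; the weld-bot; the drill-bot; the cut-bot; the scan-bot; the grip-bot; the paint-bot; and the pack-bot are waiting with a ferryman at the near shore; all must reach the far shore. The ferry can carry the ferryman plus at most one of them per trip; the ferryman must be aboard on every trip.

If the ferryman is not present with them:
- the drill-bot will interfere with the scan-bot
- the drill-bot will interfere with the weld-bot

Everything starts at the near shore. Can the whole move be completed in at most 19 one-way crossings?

Yes

Yes — this plan uses 17 crossings (≤ 19):
1. Ferryman goes to the far shore with the drill-bot.
2. Ferryman goes back to the near shore alone.
3. Ferryman goes to the far shore with the sort-bot.
4. Ferryman goes back to the near shore alone.
5. Ferryman goes to the far shore with the weld-bot.
6. Ferryman goes back to the near shore with the drill-bot.
7. Ferryman goes to the far shore with the scan-bot.
8. Ferryman goes back to the near shore alone.
9. Ferryman goes to the far shore with the cut-bot.
10. Ferryman goes back to the near shore alone.
11. Ferryman goes to the far shore with the grip-bot.
12. Ferryman goes back to the near shore alone.
13. Ferryman goes to the far shore with the paint-bot.
14. Ferryman goes back to the near shore alone.
15. Ferryman goes to the far shore with the pack-bot.
16. Ferryman goes back to the near shore alone.
17. Ferryman goes to the far shore with the drill-bot.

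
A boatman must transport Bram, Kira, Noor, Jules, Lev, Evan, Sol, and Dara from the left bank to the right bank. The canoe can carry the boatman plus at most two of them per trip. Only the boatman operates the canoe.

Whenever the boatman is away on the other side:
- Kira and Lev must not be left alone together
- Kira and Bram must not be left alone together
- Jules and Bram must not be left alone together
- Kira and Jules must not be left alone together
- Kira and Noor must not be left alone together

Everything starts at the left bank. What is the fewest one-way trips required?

Counting alone: the boatman can take at most 2 across per trip to the right bank, so moving all 8 needs at least 4 loaded trips out, with a return between consecutive ones — at least 7 crossings.
The safety rule pushes this higher. Following every safe sequence of crossings, the most of the 8 that can be at the right bank as the canoe arrives there on crossings 7, 9, 11 is 5, 6, 7 respectively — never all 8.
So no plan with fewer than 13 crossings exists, and this one achieves 13:
1. Boatman goes to the right bank with Bram and Kira.  [the left bank: Dara, Evan, Jules, Lev, Noor, Sol | the right bank: Bram, Kira]
2. Boatman goes back to the left bank with Bram.  [the left bank: Bram, Dara, Evan, Jules, Lev, Noor, Sol | the right bank: Kira]
3. Boatman goes to the right bank with Bram and Noor.  [the left bank: Dara, Evan, Jules, Lev, Sol | the right bank: Bram, Kira, Noor]
4. Boatman goes back to the left bank with Kira.  [the left bank: Dara, Evan, Jules, Kira, Lev, Sol | the right bank: Bram, Noor]
5. Boatman goes to the right bank with Kira and Lev.  [the left bank: Dara, Evan, Jules, Sol | the right bank: Bram, Kira, Lev, Noor]
6. Boatman goes back to the left bank with Kira.  [the left bank: Dara, Evan, Jules, Kira, Sol | the right bank: Bram, Lev, Noor]
7. Boatman goes to the right bank with Evan and Kira.  [the left bank: Dara, Jules, Sol | the right bank: Bram, Evan, Kira, Lev, Noor]
8. Boatman goes back to the left bank with Kira.  [the left bank: Dara, Jules, Kira, Sol | the right bank: Bram, Evan, Lev, Noor]
9. Boatman goes to the right bank with Kira and Sol.  [the left bank: Dara, Jules | the right bank: Bram, Evan, Kira, Lev, Noor, Sol]
10. Boatman goes back to the left bank with Kira.  [the left bank: Dara, Jules, Kira | the right bank: Bram, Evan, Lev, Noor, Sol]
11. Boatman goes to the right bank with Dara and Kira.  [the left bank: Jules | the right bank: Bram, Dara, Evan, Kira, Lev, Noor, Sol]
12. Boatman goes back to the left bank with Kira.  [the left bank: Jules, Kira | the right bank: Bram, Dara, Evan, Lev, Noor, Sol]
13. Boatman goes to the right bank with Jules and Kira.  [the left bank: — | the right bank: Bram, Dara, Evan, Jules, Kira, Lev, Noor, Sol]

13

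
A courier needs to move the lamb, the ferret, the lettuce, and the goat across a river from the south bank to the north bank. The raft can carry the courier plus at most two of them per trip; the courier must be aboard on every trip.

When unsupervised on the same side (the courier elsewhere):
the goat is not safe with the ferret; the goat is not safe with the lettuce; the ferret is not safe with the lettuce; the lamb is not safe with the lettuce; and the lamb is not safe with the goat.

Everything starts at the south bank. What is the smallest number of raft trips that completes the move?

5

Counting alone: the courier can take at most 2 across per trip to the north bank, so moving all 4 needs at least 2 loaded trips out, with a return between consecutive ones — at least 3 crossings.
The safety rule pushes this higher. Following every safe sequence of crossings, the most of the 4 that can be at the north bank as the raft arrives there on crossing 3 is 3 — never all 4.
So no plan with fewer than 5 crossings exists, and this one achieves 5:
1. Courier goes to the north bank with the goat and the lettuce.  [the south bank: the ferret, the lamb | the north bank: the goat, the lettuce]
2. Courier goes back to the south bank with the lettuce.  [the south bank: the ferret, the lamb, the lettuce | the north bank: the goat]
3. Courier goes to the north bank with the ferret and the lamb.  [the south bank: the lettuce | the north bank: the ferret, the goat, the lamb]
4. Courier goes back to the south bank with the goat.  [the south bank: the goat, the lettuce | the north bank: the ferret, the lamb]
5. Courier goes to the north bank with the goat and the lettuce.  [the south bank: — | the north bank: the ferret, the goat, the lamb, the lettuce]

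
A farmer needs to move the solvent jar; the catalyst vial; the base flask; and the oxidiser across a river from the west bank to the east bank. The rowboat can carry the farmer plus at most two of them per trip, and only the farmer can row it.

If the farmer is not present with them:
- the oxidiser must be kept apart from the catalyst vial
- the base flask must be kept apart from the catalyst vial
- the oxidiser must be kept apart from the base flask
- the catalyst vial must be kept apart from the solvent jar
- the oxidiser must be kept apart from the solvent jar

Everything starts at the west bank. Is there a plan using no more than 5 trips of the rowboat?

Yes

Yes — this plan uses 5 crossings (≤ 5):
1. Farmer goes to the east bank with the catalyst vial and the oxidiser.
2. Farmer goes back to the west bank with the catalyst vial.
3. Farmer goes to the east bank with the base flask and the solvent jar.
4. Farmer goes back to the west bank with the oxidiser.
5. Farmer goes to the east bank with the catalyst vial and the oxidiser.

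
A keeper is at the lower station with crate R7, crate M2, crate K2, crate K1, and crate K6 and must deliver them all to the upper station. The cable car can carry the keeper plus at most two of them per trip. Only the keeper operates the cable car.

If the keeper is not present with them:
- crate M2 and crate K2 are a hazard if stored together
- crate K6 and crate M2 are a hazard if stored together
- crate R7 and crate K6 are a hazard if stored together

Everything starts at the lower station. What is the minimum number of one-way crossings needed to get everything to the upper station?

5

Counting alone: the keeper can take at most 2 across per trip to the upper station, so moving all 5 needs at least 3 loaded trips out, with a return between consecutive ones — at least 5 crossings.
The plan below uses exactly 5 crossings, so it is optimal:
1. Keeper goes to the upper station with crate M2 and crate R7.
2. Keeper goes back to the lower station alone.
3. Keeper goes to the upper station with crate K1.
4. Keeper goes back to the lower station alone.
5. Keeper goes to the upper station with crate K2 and crate K6.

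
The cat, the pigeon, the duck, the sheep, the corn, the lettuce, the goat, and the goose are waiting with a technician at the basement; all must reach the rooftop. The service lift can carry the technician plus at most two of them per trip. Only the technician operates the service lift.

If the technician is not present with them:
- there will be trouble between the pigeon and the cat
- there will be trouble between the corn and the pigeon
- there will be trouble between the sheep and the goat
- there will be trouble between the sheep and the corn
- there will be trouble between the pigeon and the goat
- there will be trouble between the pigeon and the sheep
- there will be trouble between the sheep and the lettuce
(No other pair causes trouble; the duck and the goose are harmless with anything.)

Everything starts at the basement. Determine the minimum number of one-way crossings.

13

Counting alone: the technician can take at most 2 across per trip to the rooftop, so moving all 8 needs at least 4 loaded trips out, with a return between consecutive ones — at least 7 crossings.
The safety rule pushes this higher. Following every safe sequence of crossings, the most of the 8 that can be at the rooftop as the service lift arrives there on crossings 7, 9, 11 is 5, 6, 7 respectively — never all 8.
So no plan with fewer than 13 crossings exists, and this one achieves 13:
1. Technician goes to the rooftop with the pigeon and the sheep.
2. Technician goes back to the basement with the pigeon.
3. Technician goes to the rooftop with the cat and the pigeon.
4. Technician goes back to the basement with the pigeon.
5. Technician goes to the rooftop with the duck and the pigeon.
6. Technician goes back to the basement with the pigeon.
7. Technician goes to the rooftop with the goose and the pigeon.
8. Technician goes back to the basement with the pigeon.
9. Technician goes to the rooftop with the corn and the goat.
10. Technician goes back to the basement with the sheep.
11. Technician goes to the rooftop with the lettuce and the pigeon.
12. Technician goes back to the basement with the pigeon.
13. Technician goes to the rooftop with the pigeon and the sheep.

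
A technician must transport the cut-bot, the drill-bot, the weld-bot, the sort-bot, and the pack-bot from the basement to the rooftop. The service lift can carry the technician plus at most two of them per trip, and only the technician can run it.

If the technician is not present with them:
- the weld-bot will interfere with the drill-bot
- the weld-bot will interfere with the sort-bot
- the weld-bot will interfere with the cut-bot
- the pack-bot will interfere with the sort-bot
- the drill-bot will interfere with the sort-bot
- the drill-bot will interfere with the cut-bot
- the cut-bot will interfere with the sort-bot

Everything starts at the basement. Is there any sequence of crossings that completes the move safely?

No

Whatever the first load, the items left behind include a forbidden pair without the technician. No opening move is safe, so no plan exists.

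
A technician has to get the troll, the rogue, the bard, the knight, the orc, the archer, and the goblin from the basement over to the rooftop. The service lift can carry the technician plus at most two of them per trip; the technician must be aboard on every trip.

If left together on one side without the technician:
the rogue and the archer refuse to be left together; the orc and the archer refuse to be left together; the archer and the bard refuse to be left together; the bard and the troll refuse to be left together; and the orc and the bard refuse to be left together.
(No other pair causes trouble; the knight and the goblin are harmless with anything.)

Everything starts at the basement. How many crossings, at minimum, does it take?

Counting alone: the technician can take at most 2 across per trip to the rooftop, so moving all 7 needs at least 4 loaded trips out, with a return between consecutive ones — at least 7 crossings.
The safety rule pushes this higher. Following every safe sequence of crossings, the most of the 7 that can be at the rooftop as the service lift arrives there on crossings 7, 9 is 5, 6 respectively — never all 7.
So no plan with fewer than 11 crossings exists, and this one achieves 11:
1. Technician goes to the rooftop with the archer and the bard.
2. Technician goes back to the basement with the bard.
3. Technician goes to the rooftop with the bard and the troll.
4. Technician goes back to the basement with the bard.
5. Technician goes to the rooftop with the orc and the rogue.
6. Technician goes back to the basement with the archer.
7. Technician goes to the rooftop with the bard and the knight.
8. Technician goes back to the basement with the bard.
9. Technician goes to the rooftop with the bard and the goblin.
10. Technician goes back to the basement with the bard.
11. Technician goes to the rooftop with the archer and the bard.

11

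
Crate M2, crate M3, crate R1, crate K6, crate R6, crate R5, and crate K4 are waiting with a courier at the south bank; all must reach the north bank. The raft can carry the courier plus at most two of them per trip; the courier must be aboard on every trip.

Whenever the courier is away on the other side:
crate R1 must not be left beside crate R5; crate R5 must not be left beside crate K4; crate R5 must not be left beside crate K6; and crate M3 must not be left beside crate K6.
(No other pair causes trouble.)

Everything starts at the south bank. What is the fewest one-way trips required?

7

Counting alone: the courier can take at most 2 across per trip to the north bank, so moving all 7 needs at least 4 loaded trips out, with a return between consecutive ones — at least 7 crossings.
The plan below uses exactly 7 crossings, so it is optimal:
1. Courier goes to the north bank with crate M3 and crate R5.
2. Courier goes back to the south bank alone.
3. Courier goes to the north bank with crate M2 and crate R6.
4. Courier goes back to the south bank alone.
5. Courier goes to the north bank with crate K4 and crate R1.
6. Courier goes back to the south bank with crate R5.
7. Courier goes to the north bank with crate K6 and crate R5.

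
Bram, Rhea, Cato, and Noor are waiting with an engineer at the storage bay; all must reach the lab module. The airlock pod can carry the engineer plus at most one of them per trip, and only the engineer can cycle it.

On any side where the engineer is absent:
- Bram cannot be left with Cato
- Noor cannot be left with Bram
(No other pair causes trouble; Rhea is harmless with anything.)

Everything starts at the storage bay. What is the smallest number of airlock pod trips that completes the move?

Counting alone: the engineer can take at most 1 across per trip to the lab module, so moving all 4 needs at least 4 loaded trips out, with a return between consecutive ones — at least 7 crossings.
The safety rule pushes this higher. Following every safe sequence of crossings, the most of the 4 that can be at the lab module as the airlock pod arrives there on crossing 7 is 3 — never all 4.
So no plan with fewer than 9 crossings exists, and this one achieves 9:
1. Engineer goes to the lab module with Bram.
2. Engineer goes back to the storage bay alone.
3. Engineer goes to the lab module with Rhea.
4. Engineer goes back to the storage bay alone.
5. Engineer goes to the lab module with Cato.
6. Engineer goes back to the storage bay with Bram.
7. Engineer goes to the lab module with Noor.
8. Engineer goes back to the storage bay alone.
9. Engineer goes to the lab module with Bram.

9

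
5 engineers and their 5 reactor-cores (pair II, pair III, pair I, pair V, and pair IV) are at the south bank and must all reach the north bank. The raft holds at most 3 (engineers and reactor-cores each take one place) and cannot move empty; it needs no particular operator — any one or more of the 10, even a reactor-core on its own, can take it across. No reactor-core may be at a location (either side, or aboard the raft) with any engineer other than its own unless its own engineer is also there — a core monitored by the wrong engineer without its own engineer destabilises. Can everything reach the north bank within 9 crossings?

No

Counting alone: each trip to the north bank takes at most 3 across and each return brings at least 1 back, so after t trips out (and t−1 returns) at most 3t − (t−1) of the 10 are across; that first reaches 10 at t = 5, so at least 9 crossings are needed.
The safety rule pushes this higher. Following every safe sequence of crossings, the most of the 10 that can be at the north bank as the raft arrives there on crossing 9 is 9 — never all 10.
So the move cannot be finished within 9 crossings. (The shortest complete plan takes 11:)
1. engineer II and reactor-core II cross → the north bank.
2. engineer II crosses ← the south bank.
3. reactor-core I, reactor-core III, and reactor-core V cross → the north bank.
4. reactor-core II crosses ← the south bank.
5. engineer I, engineer III, and engineer V cross → the north bank.
6. engineer III and reactor-core III cross ← the south bank.
7. engineer II, engineer III, and engineer IV cross → the north bank.
8. reactor-core I crosses ← the south bank.
9. reactor-core II and reactor-core III cross → the north bank.
10. reactor-core II crosses ← the south bank.
11. reactor-core I, reactor-core II, and reactor-core IV cross → the north bank.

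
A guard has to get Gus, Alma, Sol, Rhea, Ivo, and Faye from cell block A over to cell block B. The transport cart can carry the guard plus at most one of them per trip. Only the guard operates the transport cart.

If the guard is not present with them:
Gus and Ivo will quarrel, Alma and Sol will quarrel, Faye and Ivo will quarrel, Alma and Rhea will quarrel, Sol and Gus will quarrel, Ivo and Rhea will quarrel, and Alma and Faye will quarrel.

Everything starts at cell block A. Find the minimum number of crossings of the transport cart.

impossible

Whatever the first load, the items left behind include a forbidden pair without the guard. No opening move is safe, so no plan exists.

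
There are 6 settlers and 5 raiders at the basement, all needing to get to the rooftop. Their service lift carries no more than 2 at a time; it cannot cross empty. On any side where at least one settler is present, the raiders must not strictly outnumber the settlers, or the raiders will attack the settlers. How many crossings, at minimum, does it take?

19

Counting alone: each trip to the rooftop takes at most 2 across and each return brings at least 1 back, so after t trips out (and t−1 returns) at most 2t − (t−1) of the 11 are across; that first reaches 11 at t = 10, so at least 19 crossings are needed.
The plan below uses exactly 19 crossings, so it is optimal:
1. 2 raiders → the rooftop.  (the basement: 6S 3R; the rooftop: 0S 2R)
2. 1 raider ← the basement.  (the basement: 6S 4R; the rooftop: 0S 1R)
3. 2 raiders → the rooftop.  (the basement: 6S 2R; the rooftop: 0S 3R)
4. 1 raider ← the basement.  (the basement: 6S 3R; the rooftop: 0S 2R)
5. 2 settlers → the rooftop.  (the basement: 4S 3R; the rooftop: 2S 2R)
6. 1 raider ← the basement.  (the basement: 4S 4R; the rooftop: 2S 1R)
7. 1 settler and 1 raider → the rooftop.  (the basement: 3S 3R; the rooftop: 3S 2R)
8. 1 settler ← the basement.  (the basement: 4S 3R; the rooftop: 2S 2R)
9. 1 settler and 1 raider → the rooftop.  (the basement: 3S 2R; the rooftop: 3S 3R)
10. 1 raider ← the basement.  (the basement: 3S 3R; the rooftop: 3S 2R)
11. 1 settler and 1 raider → the rooftop.  (the basement: 2S 2R; the rooftop: 4S 3R)
12. 1 settler ← the basement.  (the basement: 3S 2R; the rooftop: 3S 3R)
13. 1 settler and 1 raider → the rooftop.  (the basement: 2S 1R; the rooftop: 4S 4R)
14. 1 raider ← the basement.  (the basement: 2S 2R; the rooftop: 4S 3R)
15. 1 settler and 1 raider → the rooftop.  (the basement: 1S 1R; the rooftop: 5S 4R)
16. 1 settler ← the basement.  (the basement: 2S 1R; the rooftop: 4S 4R)
17. 1 settler and 1 raider → the rooftop.  (the basement: 1S 0R; the rooftop: 5S 5R)
18. 1 raider ← the basement.  (the basement: 1S 1R; the rooftop: 5S 4R)
19. 1 settler and 1 raider → the rooftop.  (the basement: 0S 0R; the rooftop: 6S 5R)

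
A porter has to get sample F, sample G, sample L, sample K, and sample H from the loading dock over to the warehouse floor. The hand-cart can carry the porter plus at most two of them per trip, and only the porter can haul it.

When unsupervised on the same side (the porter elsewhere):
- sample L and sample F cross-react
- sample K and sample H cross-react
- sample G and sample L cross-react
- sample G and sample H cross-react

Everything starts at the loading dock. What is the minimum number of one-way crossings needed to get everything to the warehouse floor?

Counting alone: the porter can take at most 2 across per trip to the warehouse floor, so moving all 5 needs at least 3 loaded trips out, with a return between consecutive ones — at least 5 crossings.
The safety rule pushes this higher. Following every safe sequence of crossings, the most of the 5 that can be at the warehouse floor as the hand-cart arrives there on crossing 5 is 4 — never all 5.
So no plan with fewer than 7 crossings exists, and this one achieves 7:
1. Porter goes to the warehouse floor with sample H and sample L.
2. Porter goes back to the loading dock alone.
3. Porter goes to the warehouse floor with sample F.
4. Porter goes back to the loading dock with sample L.
5. Porter goes to the warehouse floor with sample G and sample K.
6. Porter goes back to the loading dock with sample H.
7. Porter goes to the warehouse floor with sample H and sample L.

7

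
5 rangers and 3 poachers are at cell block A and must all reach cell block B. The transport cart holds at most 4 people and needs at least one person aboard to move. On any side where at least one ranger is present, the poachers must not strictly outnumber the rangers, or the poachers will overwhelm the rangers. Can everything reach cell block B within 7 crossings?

Yes — this plan uses 5 crossings (≤ 7):
1. 2 poachers → cell block B.  (cell block A: 5R 1P; cell block B: 0R 2P)
2. 1 poacher ← cell block A.  (cell block A: 5R 2P; cell block B: 0R 1P)
3. 3 rangers and 1 poacher → cell block B.  (cell block A: 2R 1P; cell block B: 3R 2P)
4. 1 poacher ← cell block A.  (cell block A: 2R 2P; cell block B: 3R 1P)
5. 2 rangers and 2 poachers → cell block B.  (cell block A: 0R 0P; cell block B: 5R 3P)

Yes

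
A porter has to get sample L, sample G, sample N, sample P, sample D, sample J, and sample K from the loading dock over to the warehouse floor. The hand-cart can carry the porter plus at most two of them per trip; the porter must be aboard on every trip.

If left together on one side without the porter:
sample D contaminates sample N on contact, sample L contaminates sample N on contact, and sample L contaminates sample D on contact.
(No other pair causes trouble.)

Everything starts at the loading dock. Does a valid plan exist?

Yes

1. Porter goes to the warehouse floor with sample L and sample N.
2. Porter goes back to the loading dock with sample L.
3. Porter goes to the warehouse floor with sample G and sample L.
4. Porter goes back to the loading dock with sample L.
5. Porter goes to the warehouse floor with sample L and sample P.
6. Porter goes back to the loading dock with sample L.
7. Porter goes to the warehouse floor with sample J and sample L.
8. Porter goes back to the loading dock with sample L.
9. Porter goes to the warehouse floor with sample K and sample L.
10. Porter goes back to the loading dock with sample L.
11. Porter goes to the warehouse floor with sample D and sample L.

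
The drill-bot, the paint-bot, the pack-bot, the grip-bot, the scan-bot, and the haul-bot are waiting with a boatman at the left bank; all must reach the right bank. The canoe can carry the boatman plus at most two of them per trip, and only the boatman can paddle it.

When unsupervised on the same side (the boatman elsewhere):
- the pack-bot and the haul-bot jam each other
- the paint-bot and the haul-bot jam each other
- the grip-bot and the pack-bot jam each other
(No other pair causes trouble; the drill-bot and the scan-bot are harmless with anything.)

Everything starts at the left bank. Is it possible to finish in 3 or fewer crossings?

No

Counting alone: the boatman can take at most 2 across per trip to the right bank, so moving all 6 needs at least 3 loaded trips out, with a return between consecutive ones — at least 5 crossings.
Since 3 < 5, 3 crossings cannot be enough. (The shortest complete plan in fact takes 5:)
1. Boatman goes to the right bank with the pack-bot and the paint-bot.
2. Boatman goes back to the left bank alone.
3. Boatman goes to the right bank with the drill-bot and the scan-bot.
4. Boatman goes back to the left bank alone.
5. Boatman goes to the right bank with the grip-bot and the haul-bot.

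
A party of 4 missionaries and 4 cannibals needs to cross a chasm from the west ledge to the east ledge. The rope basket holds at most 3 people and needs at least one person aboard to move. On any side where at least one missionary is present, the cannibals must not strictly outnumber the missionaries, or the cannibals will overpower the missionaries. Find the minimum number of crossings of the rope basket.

9

Counting alone: each trip to the east ledge takes at most 3 across and each return brings at least 1 back, so after t trips out (and t−1 returns) at most 3t − (t−1) of the 8 are across; that first reaches 8 at t = 4, so at least 7 crossings are needed.
The safety rule pushes this higher. Following every safe sequence of crossings, the most of the 8 that can be at the east ledge as the rope basket arrives there on crossing 7 is 7 — never all 8.
So no plan with fewer than 9 crossings exists, and this one achieves 9:
1. 2 cannibals → the east ledge.  (the west ledge: 4M 2C; the east ledge: 0M 2C)
2. 1 cannibal ← the west ledge.  (the west ledge: 4M 3C; the east ledge: 0M 1C)
3. 3 cannibals → the east ledge.  (the west ledge: 4M 0C; the east ledge: 0M 4C)
4. 1 cannibal ← the west ledge.  (the west ledge: 4M 1C; the east ledge: 0M 3C)
5. 3 missionaries → the east ledge.  (the west ledge: 1M 1C; the east ledge: 3M 3C)
6. 1 missionary and 1 cannibal ← the west ledge.  (the west ledge: 2M 2C; the east ledge: 2M 2C)
7. 2 missionaries → the east ledge.  (the west ledge: 0M 2C; the east ledge: 4M 2C)
8. 1 cannibal ← the west ledge.  (the west ledge: 0M 3C; the east ledge: 4M 1C)
9. 3 cannibals → the east ledge.  (the west ledge: 0M 0C; the east ledge: 4M 4C)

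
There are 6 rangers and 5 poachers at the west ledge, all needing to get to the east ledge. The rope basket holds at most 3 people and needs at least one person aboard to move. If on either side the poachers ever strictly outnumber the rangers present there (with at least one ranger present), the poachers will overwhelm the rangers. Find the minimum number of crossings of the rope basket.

9

Counting alone: each trip to the east ledge takes at most 3 across and each return brings at least 1 back, so after t trips out (and t−1 returns) at most 3t − (t−1) of the 11 are across; that first reaches 11 at t = 5, so at least 9 crossings are needed.
The plan below uses exactly 9 crossings, so it is optimal:
1. 3 poachers → the east ledge.  (the west ledge: 6R 2P; the east ledge: 0R 3P)
2. 1 poacher ← the west ledge.  (the west ledge: 6R 3P; the east ledge: 0R 2P)
3. 3 rangers → the east ledge.  (the west ledge: 3R 3P; the east ledge: 3R 2P)
4. 1 ranger ← the west ledge.  (the west ledge: 4R 3P; the east ledge: 2R 2P)
5. 2 rangers and 1 poacher → the east ledge.  (the west ledge: 2R 2P; the east ledge: 4R 3P)
6. 1 ranger ← the west ledge.  (the west ledge: 3R 2P; the east ledge: 3R 3P)
7. 2 rangers and 1 poacher → the east ledge.  (the west ledge: 1R 1P; the east ledge: 5R 4P)
8. 1 ranger ← the west ledge.  (the west ledge: 2R 1P; the east ledge: 4R 4P)
9. 2 rangers and 1 poacher → the east ledge.  (the west ledge: 0R 0P; the east ledge: 6R 5P)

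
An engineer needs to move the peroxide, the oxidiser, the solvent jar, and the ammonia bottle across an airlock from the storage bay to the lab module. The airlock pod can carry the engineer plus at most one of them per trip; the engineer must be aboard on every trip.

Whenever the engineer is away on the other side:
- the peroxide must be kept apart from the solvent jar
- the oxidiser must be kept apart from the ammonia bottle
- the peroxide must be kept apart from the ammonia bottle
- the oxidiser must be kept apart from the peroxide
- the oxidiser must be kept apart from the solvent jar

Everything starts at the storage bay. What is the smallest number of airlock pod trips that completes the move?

Whatever the first load, the items left behind include a forbidden pair without the engineer. No opening move is safe, so no plan exists.

impossible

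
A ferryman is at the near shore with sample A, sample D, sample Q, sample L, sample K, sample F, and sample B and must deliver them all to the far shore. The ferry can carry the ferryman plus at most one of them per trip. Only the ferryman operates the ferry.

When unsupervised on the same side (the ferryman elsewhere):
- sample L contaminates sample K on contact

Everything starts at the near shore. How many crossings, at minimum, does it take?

Counting alone: the ferryman can take at most 1 across per trip to the far shore, so moving all 7 needs at least 7 loaded trips out, with a return between consecutive ones — at least 13 crossings.
The plan below uses exactly 13 crossings, so it is optimal:
1. Ferryman goes to the far shore with sample L.  [the near shore: sample A, sample B, sample D, sample F, sample K, sample Q | the far shore: sample L]
2. Ferryman goes back to the near shore alone.  [the near shore: sample A, sample B, sample D, sample F, sample K, sample Q | the far shore: sample L]
3. Ferryman goes to the far shore with sample A.  [the near shore: sample B, sample D, sample F, sample K, sample Q | the far shore: sample A, sample L]
4. Ferryman goes back to the near shore alone.  [the near shore: sample B, sample D, sample F, sample K, sample Q | the far shore: sample A, sample L]
5. Ferryman goes to the far shore with sample D.  [the near shore: sample B, sample F, sample K, sample Q | the far shore: sample A, sample D, sample L]
6. Ferryman goes back to the near shore alone.  [the near shore: sample B, sample F, sample K, sample Q | the far shore: sample A, sample D, sample L]
7. Ferryman goes to the far shore with sample Q.  [the near shore: sample B, sample F, sample K | the far shore: sample A, sample D, sample L, sample Q]
8. Ferryman goes back to the near shore alone.  [the near shore: sample B, sample F, sample K | the far shore: sample A, sample D, sample L, sample Q]
9. Ferryman goes to the far shore with sample F.  [the near shore: sample B, sample K | the far shore: sample A, sample D, sample F, sample L, sample Q]
10. Ferryman goes back to the near shore alone.  [the near shore: sample B, sample K | the far shore: sample A, sample D, sample F, sample L, sample Q]
11. Ferryman goes to the far shore with sample B.  [the near shore: sample K | the far shore: sample A, sample B, sample D, sample F, sample L, sample Q]
12. Ferryman goes back to the near shore alone.  [the near shore: sample K | the far shore: sample A, sample B, sample D, sample F, sample L, sample Q]
13. Ferryman goes to the far shore with sample K.  [the near shore: — | the far shore: sample A, sample B, sample D, sample F, sample K, sample L, sample Q]

13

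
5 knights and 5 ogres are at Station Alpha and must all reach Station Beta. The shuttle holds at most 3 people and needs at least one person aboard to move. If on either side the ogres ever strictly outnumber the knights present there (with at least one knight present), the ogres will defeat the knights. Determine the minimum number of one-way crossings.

11

Counting alone: each trip to Station Beta takes at most 3 across and each return brings at least 1 back, so after t trips out (and t−1 returns) at most 3t − (t−1) of the 10 are across; that first reaches 10 at t = 5, so at least 9 crossings are needed.
The safety rule pushes this higher. Following every safe sequence of crossings, the most of the 10 that can be at Station Beta as the shuttle arrives there on crossing 9 is 9 — never all 10.
So no plan with fewer than 11 crossings exists, and this one achieves 11:
1. 2 ogres → Station Beta.  (Station Alpha: 5K 3O; Station Beta: 0K 2O)
2. 1 ogre ← Station Alpha.  (Station Alpha: 5K 4O; Station Beta: 0K 1O)
3. 3 ogres → Station Beta.  (Station Alpha: 5K 1O; Station Beta: 0K 4O)
4. 1 ogre ← Station Alpha.  (Station Alpha: 5K 2O; Station Beta: 0K 3O)
5. 3 knights → Station Beta.  (Station Alpha: 2K 2O; Station Beta: 3K 3O)
6. 1 knight and 1 ogre ← Station Alpha.  (Station Alpha: 3K 3O; Station Beta: 2K 2O)
7. 3 knights → Station Beta.  (Station Alpha: 0K 3O; Station Beta: 5K 2O)
8. 1 ogre ← Station Alpha.  (Station Alpha: 0K 4O; Station Beta: 5K 1O)
9. 2 ogres → Station Beta.  (Station Alpha: 0K 2O; Station Beta: 5K 3O)
10. 1 ogre ← Station Alpha.  (Station Alpha: 0K 3O; Station Beta: 5K 2O)
11. 3 ogres → Station Beta.  (Station Alpha: 0K 0O; Station Beta: 5K 5O)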